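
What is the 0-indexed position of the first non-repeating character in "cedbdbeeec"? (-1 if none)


Input: cedbdbeeec
Character frequencies:
  'b': 2
  'c': 2
  'd': 2
  'e': 4
Scanning left to right for freq == 1:
  Position 0 ('c'): freq=2, skip
  Position 1 ('e'): freq=4, skip
  Position 2 ('d'): freq=2, skip
  Position 3 ('b'): freq=2, skip
  Position 4 ('d'): freq=2, skip
  Position 5 ('b'): freq=2, skip
  Position 6 ('e'): freq=4, skip
  Position 7 ('e'): freq=4, skip
  Position 8 ('e'): freq=4, skip
  Position 9 ('c'): freq=2, skip
  No unique character found => answer = -1

-1


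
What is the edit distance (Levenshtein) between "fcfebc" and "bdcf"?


Computing edit distance: "fcfebc" -> "bdcf"
DP table:
           b    d    c    f
      0    1    2    3    4
  f   1    1    2    3    3
  c   2    2    2    2    3
  f   3    3    3    3    2
  e   4    4    4    4    3
  b   5    4    5    5    4
  c   6    5    5    5    5
Edit distance = dp[6][4] = 5

5


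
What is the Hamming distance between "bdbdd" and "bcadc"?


Comparing "bdbdd" and "bcadc" position by position:
  Position 0: 'b' vs 'b' => same
  Position 1: 'd' vs 'c' => differ
  Position 2: 'b' vs 'a' => differ
  Position 3: 'd' vs 'd' => same
  Position 4: 'd' vs 'c' => differ
Total differences (Hamming distance): 3

3


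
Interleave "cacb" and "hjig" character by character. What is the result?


Interleaving "cacb" and "hjig":
  Position 0: 'c' from first, 'h' from second => "ch"
  Position 1: 'a' from first, 'j' from second => "aj"
  Position 2: 'c' from first, 'i' from second => "ci"
  Position 3: 'b' from first, 'g' from second => "bg"
Result: chajcibg

chajcibg


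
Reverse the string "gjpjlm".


Input: gjpjlm
Reading characters right to left:
  Position 5: 'm'
  Position 4: 'l'
  Position 3: 'j'
  Position 2: 'p'
  Position 1: 'j'
  Position 0: 'g'
Reversed: mljpjg

mljpjg


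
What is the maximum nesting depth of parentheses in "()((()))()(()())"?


Input: "()((()))()(()())"
Tracking depth:
  Position 0 '(': depth becomes 1
  Position 1 ')': depth becomes 0
  Position 2 '(': depth becomes 1
  Position 3 '(': depth becomes 2
  Position 4 '(': depth becomes 3
  Position 5 ')': depth becomes 2
  Position 6 ')': depth becomes 1
  Position 7 ')': depth becomes 0
  Position 8 '(': depth becomes 1
  Position 9 ')': depth becomes 0
  Position 10 '(': depth becomes 1
  Position 11 '(': depth becomes 2
  Position 12 ')': depth becomes 1
  Position 13 '(': depth becomes 2
  Position 14 ')': depth becomes 1
  Position 15 ')': depth becomes 0
Maximum depth reached: 3

3


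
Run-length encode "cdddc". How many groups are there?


Input: cdddc
Scanning for consecutive runs:
  Group 1: 'c' x 1 (positions 0-0)
  Group 2: 'd' x 3 (positions 1-3)
  Group 3: 'c' x 1 (positions 4-4)
Total groups: 3

3


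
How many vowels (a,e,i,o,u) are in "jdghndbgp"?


Input: jdghndbgp
Checking each character:
  'j' at position 0: consonant
  'd' at position 1: consonant
  'g' at position 2: consonant
  'h' at position 3: consonant
  'n' at position 4: consonant
  'd' at position 5: consonant
  'b' at position 6: consonant
  'g' at position 7: consonant
  'p' at position 8: consonant
Total vowels: 0

0


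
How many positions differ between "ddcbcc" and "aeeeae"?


Comparing "ddcbcc" and "aeeeae" position by position:
  Position 0: 'd' vs 'a' => DIFFER
  Position 1: 'd' vs 'e' => DIFFER
  Position 2: 'c' vs 'e' => DIFFER
  Position 3: 'b' vs 'e' => DIFFER
  Position 4: 'c' vs 'a' => DIFFER
  Position 5: 'c' vs 'e' => DIFFER
Positions that differ: 6

6


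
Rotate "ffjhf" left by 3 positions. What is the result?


Input: "ffjhf", rotate left by 3
First 3 characters: "ffj"
Remaining characters: "hf"
Concatenate remaining + first: "hf" + "ffj" = "hfffj"

hfffj


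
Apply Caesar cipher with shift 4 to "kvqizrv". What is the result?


Caesar cipher: shift "kvqizrv" by 4
  'k' (pos 10) + 4 = pos 14 = 'o'
  'v' (pos 21) + 4 = pos 25 = 'z'
  'q' (pos 16) + 4 = pos 20 = 'u'
  'i' (pos 8) + 4 = pos 12 = 'm'
  'z' (pos 25) + 4 = pos 3 = 'd'
  'r' (pos 17) + 4 = pos 21 = 'v'
  'v' (pos 21) + 4 = pos 25 = 'z'
Result: ozumdvz

ozumdvz


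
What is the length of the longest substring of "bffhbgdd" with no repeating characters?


Input: "bffhbgdd"
Sliding window (track last position of each char):
  Position 0 ('b'): window [0,0] length 1 -- new best
  Position 1 ('f'): window [0,1] length 2 -- new best
  Position 2 ('f'): repeat (last at 1), move window start to 2
  Position 2 ('f'): window [2,2] length 1
  Position 3 ('h'): window [2,3] length 2
  Position 4 ('b'): window [2,4] length 3 -- new best
  Position 5 ('g'): window [2,5] length 4 -- new best
  Position 6 ('d'): window [2,6] length 5 -- new best
  Position 7 ('d'): repeat (last at 6), move window start to 7
  Position 7 ('d'): window [7,7] length 1
Longest substring with no repeats: "fhbgd" with length 5

5


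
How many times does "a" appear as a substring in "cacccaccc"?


Searching for "a" in "cacccaccc"
Scanning each position:
  Position 0: "c" => no
  Position 1: "a" => MATCH
  Position 2: "c" => no
  Position 3: "c" => no
  Position 4: "c" => no
  Position 5: "a" => MATCH
  Position 6: "c" => no
  Position 7: "c" => no
  Position 8: "c" => no
Total occurrences: 2

2


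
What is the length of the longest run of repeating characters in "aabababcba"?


Input: "aabababcba"
Scanning for longest run:
  Position 1 ('a'): continues run of 'a', length=2
  Position 2 ('b'): new char, reset run to 1
  Position 3 ('a'): new char, reset run to 1
  Position 4 ('b'): new char, reset run to 1
  Position 5 ('a'): new char, reset run to 1
  Position 6 ('b'): new char, reset run to 1
  Position 7 ('c'): new char, reset run to 1
  Position 8 ('b'): new char, reset run to 1
  Position 9 ('a'): new char, reset run to 1
Longest run: 'a' with length 2

2


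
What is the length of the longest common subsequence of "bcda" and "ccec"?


LCS of "bcda" and "ccec"
DP table:
           c    c    e    c
      0    0    0    0    0
  b   0    0    0    0    0
  c   0    1    1    1    1
  d   0    1    1    1    1
  a   0    1    1    1    1
LCS length = dp[4][4] = 1

1


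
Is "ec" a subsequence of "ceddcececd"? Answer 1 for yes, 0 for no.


Check if "ec" is a subsequence of "ceddcececd"
Greedy scan:
  Position 0 ('c'): no match needed
  Position 1 ('e'): matches sub[0] = 'e'
  Position 2 ('d'): no match needed
  Position 3 ('d'): no match needed
  Position 4 ('c'): matches sub[1] = 'c'
  Position 5 ('e'): no match needed
  Position 6 ('c'): no match needed
  Position 7 ('e'): no match needed
  Position 8 ('c'): no match needed
  Position 9 ('d'): no match needed
All 2 characters matched => is a subsequence

1


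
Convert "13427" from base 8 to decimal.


Input: "13427" in base 8
Positional expansion:
  Digit '1' (value 1) x 8^4 = 4096
  Digit '3' (value 3) x 8^3 = 1536
  Digit '4' (value 4) x 8^2 = 256
  Digit '2' (value 2) x 8^1 = 16
  Digit '7' (value 7) x 8^0 = 7
Sum = 5911

5911


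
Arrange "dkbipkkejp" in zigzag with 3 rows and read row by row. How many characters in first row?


Zigzag "dkbipkkejp" into 3 rows:
Placing characters:
  'd' => row 0
  'k' => row 1
  'b' => row 2
  'i' => row 1
  'p' => row 0
  'k' => row 1
  'k' => row 2
  'e' => row 1
  'j' => row 0
  'p' => row 1
Rows:
  Row 0: "dpj"
  Row 1: "kikep"
  Row 2: "bk"
First row length: 3

3


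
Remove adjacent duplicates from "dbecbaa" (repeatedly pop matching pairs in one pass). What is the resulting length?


Input: dbecbaa
Stack-based adjacent duplicate removal:
  Read 'd': push. Stack: d
  Read 'b': push. Stack: db
  Read 'e': push. Stack: dbe
  Read 'c': push. Stack: dbec
  Read 'b': push. Stack: dbecb
  Read 'a': push. Stack: dbecba
  Read 'a': matches stack top 'a' => pop. Stack: dbecb
Final stack: "dbecb" (length 5)

5


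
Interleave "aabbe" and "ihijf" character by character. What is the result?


Interleaving "aabbe" and "ihijf":
  Position 0: 'a' from first, 'i' from second => "ai"
  Position 1: 'a' from first, 'h' from second => "ah"
  Position 2: 'b' from first, 'i' from second => "bi"
  Position 3: 'b' from first, 'j' from second => "bj"
  Position 4: 'e' from first, 'f' from second => "ef"
Result: aiahbibjef

aiahbibjef


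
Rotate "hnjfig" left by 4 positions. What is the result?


Input: "hnjfig", rotate left by 4
First 4 characters: "hnjf"
Remaining characters: "ig"
Concatenate remaining + first: "ig" + "hnjf" = "ighnjf"

ighnjf


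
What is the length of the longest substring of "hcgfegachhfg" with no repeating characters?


Input: "hcgfegachhfg"
Sliding window (track last position of each char):
  Position 0 ('h'): window [0,0] length 1 -- new best
  Position 1 ('c'): window [0,1] length 2 -- new best
  Position 2 ('g'): window [0,2] length 3 -- new best
  Position 3 ('f'): window [0,3] length 4 -- new best
  Position 4 ('e'): window [0,4] length 5 -- new best
  Position 5 ('g'): repeat (last at 2), move window start to 3
  Position 5 ('g'): window [3,5] length 3
  Position 6 ('a'): window [3,6] length 4
  Position 7 ('c'): window [3,7] length 5
  Position 8 ('h'): window [3,8] length 6 -- new best
  Position 9 ('h'): repeat (last at 8), move window start to 9
  Position 9 ('h'): window [9,9] length 1
  Position 10 ('f'): window [9,10] length 2
  Position 11 ('g'): window [9,11] length 3
Longest substring with no repeats: "fegach" with length 6

6


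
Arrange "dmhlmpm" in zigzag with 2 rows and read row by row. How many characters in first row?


Zigzag "dmhlmpm" into 2 rows:
Placing characters:
  'd' => row 0
  'm' => row 1
  'h' => row 0
  'l' => row 1
  'm' => row 0
  'p' => row 1
  'm' => row 0
Rows:
  Row 0: "dhmm"
  Row 1: "mlp"
First row length: 4

4


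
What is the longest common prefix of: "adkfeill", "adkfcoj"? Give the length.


Words: adkfeill, adkfcoj
  Position 0: all 'a' => match
  Position 1: all 'd' => match
  Position 2: all 'k' => match
  Position 3: all 'f' => match
  Position 4: ('e', 'c') => mismatch, stop
LCP = "adkf" (length 4)

4


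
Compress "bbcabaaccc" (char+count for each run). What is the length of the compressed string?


Input: bbcabaaccc
Runs:
  'b' x 2 => "b2"
  'c' x 1 => "c1"
  'a' x 1 => "a1"
  'b' x 1 => "b1"
  'a' x 2 => "a2"
  'c' x 3 => "c3"
Compressed: "b2c1a1b1a2c3"
Compressed length: 12

12


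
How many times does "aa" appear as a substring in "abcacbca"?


Searching for "aa" in "abcacbca"
Scanning each position:
  Position 0: "ab" => no
  Position 1: "bc" => no
  Position 2: "ca" => no
  Position 3: "ac" => no
  Position 4: "cb" => no
  Position 5: "bc" => no
  Position 6: "ca" => no
Total occurrences: 0

0


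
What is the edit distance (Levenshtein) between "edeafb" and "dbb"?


Computing edit distance: "edeafb" -> "dbb"
DP table:
           d    b    b
      0    1    2    3
  e   1    1    2    3
  d   2    1    2    3
  e   3    2    2    3
  a   4    3    3    3
  f   5    4    4    4
  b   6    5    4    4
Edit distance = dp[6][3] = 4

4


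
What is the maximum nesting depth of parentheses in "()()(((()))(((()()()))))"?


Input: "()()(((()))(((()()()))))"
Tracking depth:
  Position 0 '(': depth becomes 1
  Position 1 ')': depth becomes 0
  Position 2 '(': depth becomes 1
  Position 3 ')': depth becomes 0
  Position 4 '(': depth becomes 1
  Position 5 '(': depth becomes 2
  Position 6 '(': depth becomes 3
  Position 7 '(': depth becomes 4
  Position 8 ')': depth becomes 3
  Position 9 ')': depth becomes 2
  Position 10 ')': depth becomes 1
  Position 11 '(': depth becomes 2
  Position 12 '(': depth becomes 3
  Position 13 '(': depth becomes 4
  Position 14 '(': depth becomes 5
  Position 15 ')': depth becomes 4
  Position 16 '(': depth becomes 5
  Position 17 ')': depth becomes 4
  Position 18 '(': depth becomes 5
  Position 19 ')': depth becomes 4
  Position 20 ')': depth becomes 3
  Position 21 ')': depth becomes 2
  Position 22 ')': depth becomes 1
  Position 23 ')': depth becomes 0
Maximum depth reached: 5

5


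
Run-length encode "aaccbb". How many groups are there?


Input: aaccbb
Scanning for consecutive runs:
  Group 1: 'a' x 2 (positions 0-1)
  Group 2: 'c' x 2 (positions 2-3)
  Group 3: 'b' x 2 (positions 4-5)
Total groups: 3

3


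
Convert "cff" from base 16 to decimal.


Input: "cff" in base 16
Positional expansion:
  Digit 'c' (value 12) x 16^2 = 3072
  Digit 'f' (value 15) x 16^1 = 240
  Digit 'f' (value 15) x 16^0 = 15
Sum = 3327

3327


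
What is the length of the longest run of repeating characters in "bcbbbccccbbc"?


Input: "bcbbbccccbbc"
Scanning for longest run:
  Position 1 ('c'): new char, reset run to 1
  Position 2 ('b'): new char, reset run to 1
  Position 3 ('b'): continues run of 'b', length=2
  Position 4 ('b'): continues run of 'b', length=3
  Position 5 ('c'): new char, reset run to 1
  Position 6 ('c'): continues run of 'c', length=2
  Position 7 ('c'): continues run of 'c', length=3
  Position 8 ('c'): continues run of 'c', length=4
  Position 9 ('b'): new char, reset run to 1
  Position 10 ('b'): continues run of 'b', length=2
  Position 11 ('c'): new char, reset run to 1
Longest run: 'c' with length 4

4


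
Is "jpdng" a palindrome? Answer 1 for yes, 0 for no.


Input: jpdng
Reversed: gndpj
  Compare pos 0 ('j') with pos 4 ('g'): MISMATCH
  Compare pos 1 ('p') with pos 3 ('n'): MISMATCH
Result: not a palindrome

0


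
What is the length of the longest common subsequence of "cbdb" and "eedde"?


LCS of "cbdb" and "eedde"
DP table:
           e    e    d    d    e
      0    0    0    0    0    0
  c   0    0    0    0    0    0
  b   0    0    0    0    0    0
  d   0    0    0    1    1    1
  b   0    0    0    1    1    1
LCS length = dp[4][5] = 1

1


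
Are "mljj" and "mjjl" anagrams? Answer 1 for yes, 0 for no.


Strings: "mljj", "mjjl"
Sorted first:  jjlm
Sorted second: jjlm
Sorted forms match => anagrams

1


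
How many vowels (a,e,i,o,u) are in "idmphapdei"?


Input: idmphapdei
Checking each character:
  'i' at position 0: vowel (running total: 1)
  'd' at position 1: consonant
  'm' at position 2: consonant
  'p' at position 3: consonant
  'h' at position 4: consonant
  'a' at position 5: vowel (running total: 2)
  'p' at position 6: consonant
  'd' at position 7: consonant
  'e' at position 8: vowel (running total: 3)
  'i' at position 9: vowel (running total: 4)
Total vowels: 4

4


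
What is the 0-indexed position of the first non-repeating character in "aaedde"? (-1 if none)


Input: aaedde
Character frequencies:
  'a': 2
  'd': 2
  'e': 2
Scanning left to right for freq == 1:
  Position 0 ('a'): freq=2, skip
  Position 1 ('a'): freq=2, skip
  Position 2 ('e'): freq=2, skip
  Position 3 ('d'): freq=2, skip
  Position 4 ('d'): freq=2, skip
  Position 5 ('e'): freq=2, skip
  No unique character found => answer = -1

-1


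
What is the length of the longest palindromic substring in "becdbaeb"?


Input: "becdbaeb"
Checking substrings for palindromes:
  No multi-char palindromic substrings found
Longest palindromic substring: "b" with length 1

1


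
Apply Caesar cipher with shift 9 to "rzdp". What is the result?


Caesar cipher: shift "rzdp" by 9
  'r' (pos 17) + 9 = pos 0 = 'a'
  'z' (pos 25) + 9 = pos 8 = 'i'
  'd' (pos 3) + 9 = pos 12 = 'm'
  'p' (pos 15) + 9 = pos 24 = 'y'
Result: aimy

aimy


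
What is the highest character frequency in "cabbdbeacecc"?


Input: cabbdbeacecc
Character counts:
  'a': 2
  'b': 3
  'c': 4
  'd': 1
  'e': 2
Maximum frequency: 4

4


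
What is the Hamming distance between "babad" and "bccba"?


Comparing "babad" and "bccba" position by position:
  Position 0: 'b' vs 'b' => same
  Position 1: 'a' vs 'c' => differ
  Position 2: 'b' vs 'c' => differ
  Position 3: 'a' vs 'b' => differ
  Position 4: 'd' vs 'a' => differ
Total differences (Hamming distance): 4

4


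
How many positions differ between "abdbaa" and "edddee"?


Comparing "abdbaa" and "edddee" position by position:
  Position 0: 'a' vs 'e' => DIFFER
  Position 1: 'b' vs 'd' => DIFFER
  Position 2: 'd' vs 'd' => same
  Position 3: 'b' vs 'd' => DIFFER
  Position 4: 'a' vs 'e' => DIFFER
  Position 5: 'a' vs 'e' => DIFFER
Positions that differ: 5

5


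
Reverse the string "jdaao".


Input: jdaao
Reading characters right to left:
  Position 4: 'o'
  Position 3: 'a'
  Position 2: 'a'
  Position 1: 'd'
  Position 0: 'j'
Reversed: oaadj

oaadj


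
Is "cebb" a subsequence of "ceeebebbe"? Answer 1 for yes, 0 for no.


Check if "cebb" is a subsequence of "ceeebebbe"
Greedy scan:
  Position 0 ('c'): matches sub[0] = 'c'
  Position 1 ('e'): matches sub[1] = 'e'
  Position 2 ('e'): no match needed
  Position 3 ('e'): no match needed
  Position 4 ('b'): matches sub[2] = 'b'
  Position 5 ('e'): no match needed
  Position 6 ('b'): matches sub[3] = 'b'
  Position 7 ('b'): no match needed
  Position 8 ('e'): no match needed
All 4 characters matched => is a subsequence

1


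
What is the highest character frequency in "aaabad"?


Input: aaabad
Character counts:
  'a': 4
  'b': 1
  'd': 1
Maximum frequency: 4

4


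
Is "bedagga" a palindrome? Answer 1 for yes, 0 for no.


Input: bedagga
Reversed: aggadeb
  Compare pos 0 ('b') with pos 6 ('a'): MISMATCH
  Compare pos 1 ('e') with pos 5 ('g'): MISMATCH
  Compare pos 2 ('d') with pos 4 ('g'): MISMATCH
Result: not a palindrome

0


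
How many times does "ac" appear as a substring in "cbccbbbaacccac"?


Searching for "ac" in "cbccbbbaacccac"
Scanning each position:
  Position 0: "cb" => no
  Position 1: "bc" => no
  Position 2: "cc" => no
  Position 3: "cb" => no
  Position 4: "bb" => no
  Position 5: "bb" => no
  Position 6: "ba" => no
  Position 7: "aa" => no
  Position 8: "ac" => MATCH
  Position 9: "cc" => no
  Position 10: "cc" => no
  Position 11: "ca" => no
  Position 12: "ac" => MATCH
Total occurrences: 2

2


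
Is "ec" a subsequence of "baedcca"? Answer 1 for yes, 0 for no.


Check if "ec" is a subsequence of "baedcca"
Greedy scan:
  Position 0 ('b'): no match needed
  Position 1 ('a'): no match needed
  Position 2 ('e'): matches sub[0] = 'e'
  Position 3 ('d'): no match needed
  Position 4 ('c'): matches sub[1] = 'c'
  Position 5 ('c'): no match needed
  Position 6 ('a'): no match needed
All 2 characters matched => is a subsequence

1


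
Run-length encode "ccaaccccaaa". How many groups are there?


Input: ccaaccccaaa
Scanning for consecutive runs:
  Group 1: 'c' x 2 (positions 0-1)
  Group 2: 'a' x 2 (positions 2-3)
  Group 3: 'c' x 4 (positions 4-7)
  Group 4: 'a' x 3 (positions 8-10)
Total groups: 4

4


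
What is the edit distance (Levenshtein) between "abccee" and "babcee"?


Computing edit distance: "abccee" -> "babcee"
DP table:
           b    a    b    c    e    e
      0    1    2    3    4    5    6
  a   1    1    1    2    3    4    5
  b   2    1    2    1    2    3    4
  c   3    2    2    2    1    2    3
  c   4    3    3    3    2    2    3
  e   5    4    4    4    3    2    2
  e   6    5    5    5    4    3    2
Edit distance = dp[6][6] = 2

2


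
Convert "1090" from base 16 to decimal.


Input: "1090" in base 16
Positional expansion:
  Digit '1' (value 1) x 16^3 = 4096
  Digit '0' (value 0) x 16^2 = 0
  Digit '9' (value 9) x 16^1 = 144
  Digit '0' (value 0) x 16^0 = 0
Sum = 4240

4240


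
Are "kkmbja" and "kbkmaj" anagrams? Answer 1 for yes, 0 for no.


Strings: "kkmbja", "kbkmaj"
Sorted first:  abjkkm
Sorted second: abjkkm
Sorted forms match => anagrams

1


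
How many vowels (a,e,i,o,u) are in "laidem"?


Input: laidem
Checking each character:
  'l' at position 0: consonant
  'a' at position 1: vowel (running total: 1)
  'i' at position 2: vowel (running total: 2)
  'd' at position 3: consonant
  'e' at position 4: vowel (running total: 3)
  'm' at position 5: consonant
Total vowels: 3

3


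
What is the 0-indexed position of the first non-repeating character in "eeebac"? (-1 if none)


Input: eeebac
Character frequencies:
  'a': 1
  'b': 1
  'c': 1
  'e': 3
Scanning left to right for freq == 1:
  Position 0 ('e'): freq=3, skip
  Position 1 ('e'): freq=3, skip
  Position 2 ('e'): freq=3, skip
  Position 3 ('b'): unique! => answer = 3

3


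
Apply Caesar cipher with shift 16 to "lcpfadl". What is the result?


Caesar cipher: shift "lcpfadl" by 16
  'l' (pos 11) + 16 = pos 1 = 'b'
  'c' (pos 2) + 16 = pos 18 = 's'
  'p' (pos 15) + 16 = pos 5 = 'f'
  'f' (pos 5) + 16 = pos 21 = 'v'
  'a' (pos 0) + 16 = pos 16 = 'q'
  'd' (pos 3) + 16 = pos 19 = 't'
  'l' (pos 11) + 16 = pos 1 = 'b'
Result: bsfvqtb

bsfvqtb


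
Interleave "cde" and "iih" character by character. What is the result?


Interleaving "cde" and "iih":
  Position 0: 'c' from first, 'i' from second => "ci"
  Position 1: 'd' from first, 'i' from second => "di"
  Position 2: 'e' from first, 'h' from second => "eh"
Result: cidieh

cidieh


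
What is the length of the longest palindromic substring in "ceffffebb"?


Input: "ceffffebb"
Checking substrings for palindromes:
  [1:7] "effffe" (len 6) => palindrome
  [2:6] "ffff" (len 4) => palindrome
  [2:5] "fff" (len 3) => palindrome
  [3:6] "fff" (len 3) => palindrome
  [2:4] "ff" (len 2) => palindrome
  [3:5] "ff" (len 2) => palindrome
Longest palindromic substring: "effffe" with length 6

6


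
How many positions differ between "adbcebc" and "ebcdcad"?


Comparing "adbcebc" and "ebcdcad" position by position:
  Position 0: 'a' vs 'e' => DIFFER
  Position 1: 'd' vs 'b' => DIFFER
  Position 2: 'b' vs 'c' => DIFFER
  Position 3: 'c' vs 'd' => DIFFER
  Position 4: 'e' vs 'c' => DIFFER
  Position 5: 'b' vs 'a' => DIFFER
  Position 6: 'c' vs 'd' => DIFFER
Positions that differ: 7

7


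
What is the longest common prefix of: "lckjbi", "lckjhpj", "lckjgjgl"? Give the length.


Words: lckjbi, lckjhpj, lckjgjgl
  Position 0: all 'l' => match
  Position 1: all 'c' => match
  Position 2: all 'k' => match
  Position 3: all 'j' => match
  Position 4: ('b', 'h', 'g') => mismatch, stop
LCP = "lckj" (length 4)

4


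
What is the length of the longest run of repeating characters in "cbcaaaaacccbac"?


Input: "cbcaaaaacccbac"
Scanning for longest run:
  Position 1 ('b'): new char, reset run to 1
  Position 2 ('c'): new char, reset run to 1
  Position 3 ('a'): new char, reset run to 1
  Position 4 ('a'): continues run of 'a', length=2
  Position 5 ('a'): continues run of 'a', length=3
  Position 6 ('a'): continues run of 'a', length=4
  Position 7 ('a'): continues run of 'a', length=5
  Position 8 ('c'): new char, reset run to 1
  Position 9 ('c'): continues run of 'c', length=2
  Position 10 ('c'): continues run of 'c', length=3
  Position 11 ('b'): new char, reset run to 1
  Position 12 ('a'): new char, reset run to 1
  Position 13 ('c'): new char, reset run to 1
Longest run: 'a' with length 5

5


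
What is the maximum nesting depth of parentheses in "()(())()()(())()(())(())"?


Input: "()(())()()(())()(())(())"
Tracking depth:
  Position 0 '(': depth becomes 1
  Position 1 ')': depth becomes 0
  Position 2 '(': depth becomes 1
  Position 3 '(': depth becomes 2
  Position 4 ')': depth becomes 1
  Position 5 ')': depth becomes 0
  Position 6 '(': depth becomes 1
  Position 7 ')': depth becomes 0
  Position 8 '(': depth becomes 1
  Position 9 ')': depth becomes 0
  Position 10 '(': depth becomes 1
  Position 11 '(': depth becomes 2
  Position 12 ')': depth becomes 1
  Position 13 ')': depth becomes 0
  Position 14 '(': depth becomes 1
  Position 15 ')': depth becomes 0
  Position 16 '(': depth becomes 1
  Position 17 '(': depth becomes 2
  Position 18 ')': depth becomes 1
  Position 19 ')': depth becomes 0
  Position 20 '(': depth becomes 1
  Position 21 '(': depth becomes 2
  Position 22 ')': depth becomes 1
  Position 23 ')': depth becomes 0
Maximum depth reached: 2

2


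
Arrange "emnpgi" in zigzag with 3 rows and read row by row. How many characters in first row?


Zigzag "emnpgi" into 3 rows:
Placing characters:
  'e' => row 0
  'm' => row 1
  'n' => row 2
  'p' => row 1
  'g' => row 0
  'i' => row 1
Rows:
  Row 0: "eg"
  Row 1: "mpi"
  Row 2: "n"
First row length: 2

2


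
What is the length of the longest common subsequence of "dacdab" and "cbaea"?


LCS of "dacdab" and "cbaea"
DP table:
           c    b    a    e    a
      0    0    0    0    0    0
  d   0    0    0    0    0    0
  a   0    0    0    1    1    1
  c   0    1    1    1    1    1
  d   0    1    1    1    1    1
  a   0    1    1    2    2    2
  b   0    1    2    2    2    2
LCS length = dp[6][5] = 2

2


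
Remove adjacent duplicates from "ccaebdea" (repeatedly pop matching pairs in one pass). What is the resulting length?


Input: ccaebdea
Stack-based adjacent duplicate removal:
  Read 'c': push. Stack: c
  Read 'c': matches stack top 'c' => pop. Stack: (empty)
  Read 'a': push. Stack: a
  Read 'e': push. Stack: ae
  Read 'b': push. Stack: aeb
  Read 'd': push. Stack: aebd
  Read 'e': push. Stack: aebde
  Read 'a': push. Stack: aebdea
Final stack: "aebdea" (length 6)

6


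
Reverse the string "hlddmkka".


Input: hlddmkka
Reading characters right to left:
  Position 7: 'a'
  Position 6: 'k'
  Position 5: 'k'
  Position 4: 'm'
  Position 3: 'd'
  Position 2: 'd'
  Position 1: 'l'
  Position 0: 'h'
Reversed: akkmddlh

akkmddlh


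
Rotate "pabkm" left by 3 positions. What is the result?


Input: "pabkm", rotate left by 3
First 3 characters: "pab"
Remaining characters: "km"
Concatenate remaining + first: "km" + "pab" = "kmpab"

kmpab


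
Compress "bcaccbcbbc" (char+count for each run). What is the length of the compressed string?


Input: bcaccbcbbc
Runs:
  'b' x 1 => "b1"
  'c' x 1 => "c1"
  'a' x 1 => "a1"
  'c' x 2 => "c2"
  'b' x 1 => "b1"
  'c' x 1 => "c1"
  'b' x 2 => "b2"
  'c' x 1 => "c1"
Compressed: "b1c1a1c2b1c1b2c1"
Compressed length: 16

16


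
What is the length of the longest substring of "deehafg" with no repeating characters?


Input: "deehafg"
Sliding window (track last position of each char):
  Position 0 ('d'): window [0,0] length 1 -- new best
  Position 1 ('e'): window [0,1] length 2 -- new best
  Position 2 ('e'): repeat (last at 1), move window start to 2
  Position 2 ('e'): window [2,2] length 1
  Position 3 ('h'): window [2,3] length 2
  Position 4 ('a'): window [2,4] length 3 -- new best
  Position 5 ('f'): window [2,5] length 4 -- new best
  Position 6 ('g'): window [2,6] length 5 -- new best
Longest substring with no repeats: "ehafg" with length 5

5


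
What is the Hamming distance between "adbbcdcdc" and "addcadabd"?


Comparing "adbbcdcdc" and "addcadabd" position by position:
  Position 0: 'a' vs 'a' => same
  Position 1: 'd' vs 'd' => same
  Position 2: 'b' vs 'd' => differ
  Position 3: 'b' vs 'c' => differ
  Position 4: 'c' vs 'a' => differ
  Position 5: 'd' vs 'd' => same
  Position 6: 'c' vs 'a' => differ
  Position 7: 'd' vs 'b' => differ
  Position 8: 'c' vs 'd' => differ
Total differences (Hamming distance): 6

6


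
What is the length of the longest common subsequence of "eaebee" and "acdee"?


LCS of "eaebee" and "acdee"
DP table:
           a    c    d    e    e
      0    0    0    0    0    0
  e   0    0    0    0    1    1
  a   0    1    1    1    1    1
  e   0    1    1    1    2    2
  b   0    1    1    1    2    2
  e   0    1    1    1    2    3
  e   0    1    1    1    2    3
LCS length = dp[6][5] = 3

3


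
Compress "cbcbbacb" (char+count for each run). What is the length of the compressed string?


Input: cbcbbacb
Runs:
  'c' x 1 => "c1"
  'b' x 1 => "b1"
  'c' x 1 => "c1"
  'b' x 2 => "b2"
  'a' x 1 => "a1"
  'c' x 1 => "c1"
  'b' x 1 => "b1"
Compressed: "c1b1c1b2a1c1b1"
Compressed length: 14

14


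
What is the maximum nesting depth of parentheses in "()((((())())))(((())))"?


Input: "()((((())())))(((())))"
Tracking depth:
  Position 0 '(': depth becomes 1
  Position 1 ')': depth becomes 0
  Position 2 '(': depth becomes 1
  Position 3 '(': depth becomes 2
  Position 4 '(': depth becomes 3
  Position 5 '(': depth becomes 4
  Position 6 '(': depth becomes 5
  Position 7 ')': depth becomes 4
  Position 8 ')': depth becomes 3
  Position 9 '(': depth becomes 4
  Position 10 ')': depth becomes 3
  Position 11 ')': depth becomes 2
  Position 12 ')': depth becomes 1
  Position 13 ')': depth becomes 0
  Position 14 '(': depth becomes 1
  Position 15 '(': depth becomes 2
  Position 16 '(': depth becomes 3
  Position 17 '(': depth becomes 4
  Position 18 ')': depth becomes 3
  Position 19 ')': depth becomes 2
  Position 20 ')': depth becomes 1
  Position 21 ')': depth becomes 0
Maximum depth reached: 5

5


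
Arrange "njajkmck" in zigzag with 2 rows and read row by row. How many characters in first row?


Zigzag "njajkmck" into 2 rows:
Placing characters:
  'n' => row 0
  'j' => row 1
  'a' => row 0
  'j' => row 1
  'k' => row 0
  'm' => row 1
  'c' => row 0
  'k' => row 1
Rows:
  Row 0: "nakc"
  Row 1: "jjmk"
First row length: 4

4


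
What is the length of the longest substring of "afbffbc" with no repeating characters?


Input: "afbffbc"
Sliding window (track last position of each char):
  Position 0 ('a'): window [0,0] length 1 -- new best
  Position 1 ('f'): window [0,1] length 2 -- new best
  Position 2 ('b'): window [0,2] length 3 -- new best
  Position 3 ('f'): repeat (last at 1), move window start to 2
  Position 3 ('f'): window [2,3] length 2
  Position 4 ('f'): repeat (last at 3), move window start to 4
  Position 4 ('f'): window [4,4] length 1
  Position 5 ('b'): window [4,5] length 2
  Position 6 ('c'): window [4,6] length 3
Longest substring with no repeats: "afb" with length 3

3


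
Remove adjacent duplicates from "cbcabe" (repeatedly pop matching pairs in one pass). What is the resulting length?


Input: cbcabe
Stack-based adjacent duplicate removal:
  Read 'c': push. Stack: c
  Read 'b': push. Stack: cb
  Read 'c': push. Stack: cbc
  Read 'a': push. Stack: cbca
  Read 'b': push. Stack: cbcab
  Read 'e': push. Stack: cbcabe
Final stack: "cbcabe" (length 6)

6


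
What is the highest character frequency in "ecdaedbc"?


Input: ecdaedbc
Character counts:
  'a': 1
  'b': 1
  'c': 2
  'd': 2
  'e': 2
Maximum frequency: 2

2


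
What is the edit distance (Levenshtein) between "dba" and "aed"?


Computing edit distance: "dba" -> "aed"
DP table:
           a    e    d
      0    1    2    3
  d   1    1    2    2
  b   2    2    2    3
  a   3    2    3    3
Edit distance = dp[3][3] = 3

3


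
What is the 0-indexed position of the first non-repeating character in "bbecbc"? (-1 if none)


Input: bbecbc
Character frequencies:
  'b': 3
  'c': 2
  'e': 1
Scanning left to right for freq == 1:
  Position 0 ('b'): freq=3, skip
  Position 1 ('b'): freq=3, skip
  Position 2 ('e'): unique! => answer = 2

2


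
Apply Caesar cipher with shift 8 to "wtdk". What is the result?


Caesar cipher: shift "wtdk" by 8
  'w' (pos 22) + 8 = pos 4 = 'e'
  't' (pos 19) + 8 = pos 1 = 'b'
  'd' (pos 3) + 8 = pos 11 = 'l'
  'k' (pos 10) + 8 = pos 18 = 's'
Result: ebls

ebls


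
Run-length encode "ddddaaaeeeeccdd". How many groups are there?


Input: ddddaaaeeeeccdd
Scanning for consecutive runs:
  Group 1: 'd' x 4 (positions 0-3)
  Group 2: 'a' x 3 (positions 4-6)
  Group 3: 'e' x 4 (positions 7-10)
  Group 4: 'c' x 2 (positions 11-12)
  Group 5: 'd' x 2 (positions 13-14)
Total groups: 5

5


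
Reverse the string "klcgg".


Input: klcgg
Reading characters right to left:
  Position 4: 'g'
  Position 3: 'g'
  Position 2: 'c'
  Position 1: 'l'
  Position 0: 'k'
Reversed: ggclk

ggclk


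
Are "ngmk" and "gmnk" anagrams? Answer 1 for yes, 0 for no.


Strings: "ngmk", "gmnk"
Sorted first:  gkmn
Sorted second: gkmn
Sorted forms match => anagrams

1


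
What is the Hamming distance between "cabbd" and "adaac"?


Comparing "cabbd" and "adaac" position by position:
  Position 0: 'c' vs 'a' => differ
  Position 1: 'a' vs 'd' => differ
  Position 2: 'b' vs 'a' => differ
  Position 3: 'b' vs 'a' => differ
  Position 4: 'd' vs 'c' => differ
Total differences (Hamming distance): 5

5


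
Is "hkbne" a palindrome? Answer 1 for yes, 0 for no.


Input: hkbne
Reversed: enbkh
  Compare pos 0 ('h') with pos 4 ('e'): MISMATCH
  Compare pos 1 ('k') with pos 3 ('n'): MISMATCH
Result: not a palindrome

0


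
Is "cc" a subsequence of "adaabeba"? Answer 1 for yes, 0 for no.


Check if "cc" is a subsequence of "adaabeba"
Greedy scan:
  Position 0 ('a'): no match needed
  Position 1 ('d'): no match needed
  Position 2 ('a'): no match needed
  Position 3 ('a'): no match needed
  Position 4 ('b'): no match needed
  Position 5 ('e'): no match needed
  Position 6 ('b'): no match needed
  Position 7 ('a'): no match needed
Only matched 0/2 characters => not a subsequence

0


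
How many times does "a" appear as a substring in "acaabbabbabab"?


Searching for "a" in "acaabbabbabab"
Scanning each position:
  Position 0: "a" => MATCH
  Position 1: "c" => no
  Position 2: "a" => MATCH
  Position 3: "a" => MATCH
  Position 4: "b" => no
  Position 5: "b" => no
  Position 6: "a" => MATCH
  Position 7: "b" => no
  Position 8: "b" => no
  Position 9: "a" => MATCH
  Position 10: "b" => no
  Position 11: "a" => MATCH
  Position 12: "b" => no
Total occurrences: 6

6


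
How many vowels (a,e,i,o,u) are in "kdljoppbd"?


Input: kdljoppbd
Checking each character:
  'k' at position 0: consonant
  'd' at position 1: consonant
  'l' at position 2: consonant
  'j' at position 3: consonant
  'o' at position 4: vowel (running total: 1)
  'p' at position 5: consonant
  'p' at position 6: consonant
  'b' at position 7: consonant
  'd' at position 8: consonant
Total vowels: 1

1


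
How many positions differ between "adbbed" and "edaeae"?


Comparing "adbbed" and "edaeae" position by position:
  Position 0: 'a' vs 'e' => DIFFER
  Position 1: 'd' vs 'd' => same
  Position 2: 'b' vs 'a' => DIFFER
  Position 3: 'b' vs 'e' => DIFFER
  Position 4: 'e' vs 'a' => DIFFER
  Position 5: 'd' vs 'e' => DIFFER
Positions that differ: 5

5


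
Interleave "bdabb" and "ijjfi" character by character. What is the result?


Interleaving "bdabb" and "ijjfi":
  Position 0: 'b' from first, 'i' from second => "bi"
  Position 1: 'd' from first, 'j' from second => "dj"
  Position 2: 'a' from first, 'j' from second => "aj"
  Position 3: 'b' from first, 'f' from second => "bf"
  Position 4: 'b' from first, 'i' from second => "bi"
Result: bidjajbfbi

bidjajbfbi


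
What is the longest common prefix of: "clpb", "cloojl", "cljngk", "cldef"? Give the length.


Words: clpb, cloojl, cljngk, cldef
  Position 0: all 'c' => match
  Position 1: all 'l' => match
  Position 2: ('p', 'o', 'j', 'd') => mismatch, stop
LCP = "cl" (length 2)

2


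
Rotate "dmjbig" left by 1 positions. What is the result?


Input: "dmjbig", rotate left by 1
First 1 characters: "d"
Remaining characters: "mjbig"
Concatenate remaining + first: "mjbig" + "d" = "mjbigd"

mjbigd


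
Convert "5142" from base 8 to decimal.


Input: "5142" in base 8
Positional expansion:
  Digit '5' (value 5) x 8^3 = 2560
  Digit '1' (value 1) x 8^2 = 64
  Digit '4' (value 4) x 8^1 = 32
  Digit '2' (value 2) x 8^0 = 2
Sum = 2658

2658


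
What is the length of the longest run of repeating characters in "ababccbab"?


Input: "ababccbab"
Scanning for longest run:
  Position 1 ('b'): new char, reset run to 1
  Position 2 ('a'): new char, reset run to 1
  Position 3 ('b'): new char, reset run to 1
  Position 4 ('c'): new char, reset run to 1
  Position 5 ('c'): continues run of 'c', length=2
  Position 6 ('b'): new char, reset run to 1
  Position 7 ('a'): new char, reset run to 1
  Position 8 ('b'): new char, reset run to 1
Longest run: 'c' with length 2

2


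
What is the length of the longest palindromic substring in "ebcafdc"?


Input: "ebcafdc"
Checking substrings for palindromes:
  No multi-char palindromic substrings found
Longest palindromic substring: "e" with length 1

1


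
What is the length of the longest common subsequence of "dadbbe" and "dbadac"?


LCS of "dadbbe" and "dbadac"
DP table:
           d    b    a    d    a    c
      0    0    0    0    0    0    0
  d   0    1    1    1    1    1    1
  a   0    1    1    2    2    2    2
  d   0    1    1    2    3    3    3
  b   0    1    2    2    3    3    3
  b   0    1    2    2    3    3    3
  e   0    1    2    2    3    3    3
LCS length = dp[6][6] = 3

3


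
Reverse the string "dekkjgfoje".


Input: dekkjgfoje
Reading characters right to left:
  Position 9: 'e'
  Position 8: 'j'
  Position 7: 'o'
  Position 6: 'f'
  Position 5: 'g'
  Position 4: 'j'
  Position 3: 'k'
  Position 2: 'k'
  Position 1: 'e'
  Position 0: 'd'
Reversed: ejofgjkked

ejofgjkked


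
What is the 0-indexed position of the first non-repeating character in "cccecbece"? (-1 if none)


Input: cccecbece
Character frequencies:
  'b': 1
  'c': 5
  'e': 3
Scanning left to right for freq == 1:
  Position 0 ('c'): freq=5, skip
  Position 1 ('c'): freq=5, skip
  Position 2 ('c'): freq=5, skip
  Position 3 ('e'): freq=3, skip
  Position 4 ('c'): freq=5, skip
  Position 5 ('b'): unique! => answer = 5

5


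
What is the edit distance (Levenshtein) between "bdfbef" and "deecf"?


Computing edit distance: "bdfbef" -> "deecf"
DP table:
           d    e    e    c    f
      0    1    2    3    4    5
  b   1    1    2    3    4    5
  d   2    1    2    3    4    5
  f   3    2    2    3    4    4
  b   4    3    3    3    4    5
  e   5    4    3    3    4    5
  f   6    5    4    4    4    4
Edit distance = dp[6][5] = 4

4


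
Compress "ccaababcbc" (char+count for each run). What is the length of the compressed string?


Input: ccaababcbc
Runs:
  'c' x 2 => "c2"
  'a' x 2 => "a2"
  'b' x 1 => "b1"
  'a' x 1 => "a1"
  'b' x 1 => "b1"
  'c' x 1 => "c1"
  'b' x 1 => "b1"
  'c' x 1 => "c1"
Compressed: "c2a2b1a1b1c1b1c1"
Compressed length: 16

16


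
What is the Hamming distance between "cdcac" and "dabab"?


Comparing "cdcac" and "dabab" position by position:
  Position 0: 'c' vs 'd' => differ
  Position 1: 'd' vs 'a' => differ
  Position 2: 'c' vs 'b' => differ
  Position 3: 'a' vs 'a' => same
  Position 4: 'c' vs 'b' => differ
Total differences (Hamming distance): 4

4


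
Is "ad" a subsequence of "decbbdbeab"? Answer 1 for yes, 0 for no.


Check if "ad" is a subsequence of "decbbdbeab"
Greedy scan:
  Position 0 ('d'): no match needed
  Position 1 ('e'): no match needed
  Position 2 ('c'): no match needed
  Position 3 ('b'): no match needed
  Position 4 ('b'): no match needed
  Position 5 ('d'): no match needed
  Position 6 ('b'): no match needed
  Position 7 ('e'): no match needed
  Position 8 ('a'): matches sub[0] = 'a'
  Position 9 ('b'): no match needed
Only matched 1/2 characters => not a subsequence

0


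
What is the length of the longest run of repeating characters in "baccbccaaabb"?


Input: "baccbccaaabb"
Scanning for longest run:
  Position 1 ('a'): new char, reset run to 1
  Position 2 ('c'): new char, reset run to 1
  Position 3 ('c'): continues run of 'c', length=2
  Position 4 ('b'): new char, reset run to 1
  Position 5 ('c'): new char, reset run to 1
  Position 6 ('c'): continues run of 'c', length=2
  Position 7 ('a'): new char, reset run to 1
  Position 8 ('a'): continues run of 'a', length=2
  Position 9 ('a'): continues run of 'a', length=3
  Position 10 ('b'): new char, reset run to 1
  Position 11 ('b'): continues run of 'b', length=2
Longest run: 'a' with length 3

3


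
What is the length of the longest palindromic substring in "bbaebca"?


Input: "bbaebca"
Checking substrings for palindromes:
  [0:2] "bb" (len 2) => palindrome
Longest palindromic substring: "bb" with length 2

2


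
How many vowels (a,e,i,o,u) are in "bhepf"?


Input: bhepf
Checking each character:
  'b' at position 0: consonant
  'h' at position 1: consonant
  'e' at position 2: vowel (running total: 1)
  'p' at position 3: consonant
  'f' at position 4: consonant
Total vowels: 1

1
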